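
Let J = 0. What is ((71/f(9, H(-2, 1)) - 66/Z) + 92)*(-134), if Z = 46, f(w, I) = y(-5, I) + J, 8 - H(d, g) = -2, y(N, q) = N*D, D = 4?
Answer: -2681809/230 ≈ -11660.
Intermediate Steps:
y(N, q) = 4*N (y(N, q) = N*4 = 4*N)
H(d, g) = 10 (H(d, g) = 8 - 1*(-2) = 8 + 2 = 10)
f(w, I) = -20 (f(w, I) = 4*(-5) + 0 = -20 + 0 = -20)
((71/f(9, H(-2, 1)) - 66/Z) + 92)*(-134) = ((71/(-20) - 66/46) + 92)*(-134) = ((71*(-1/20) - 66*1/46) + 92)*(-134) = ((-71/20 - 33/23) + 92)*(-134) = (-2293/460 + 92)*(-134) = (40027/460)*(-134) = -2681809/230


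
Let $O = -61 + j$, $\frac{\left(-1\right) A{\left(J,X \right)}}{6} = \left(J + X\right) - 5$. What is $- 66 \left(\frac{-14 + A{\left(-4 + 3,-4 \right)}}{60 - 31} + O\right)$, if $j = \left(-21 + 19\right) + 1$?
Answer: $\frac{115632}{29} \approx 3987.3$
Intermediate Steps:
$j = -1$ ($j = -2 + 1 = -1$)
$A{\left(J,X \right)} = 30 - 6 J - 6 X$ ($A{\left(J,X \right)} = - 6 \left(\left(J + X\right) - 5\right) = - 6 \left(-5 + J + X\right) = 30 - 6 J - 6 X$)
$O = -62$ ($O = -61 - 1 = -62$)
$- 66 \left(\frac{-14 + A{\left(-4 + 3,-4 \right)}}{60 - 31} + O\right) = - 66 \left(\frac{-14 - \left(-54 + 6 \left(-4 + 3\right)\right)}{60 - 31} - 62\right) = - 66 \left(\frac{-14 + \left(30 - -6 + 24\right)}{29} - 62\right) = - 66 \left(\left(-14 + \left(30 + 6 + 24\right)\right) \frac{1}{29} - 62\right) = - 66 \left(\left(-14 + 60\right) \frac{1}{29} - 62\right) = - 66 \left(46 \cdot \frac{1}{29} - 62\right) = - 66 \left(\frac{46}{29} - 62\right) = \left(-66\right) \left(- \frac{1752}{29}\right) = \frac{115632}{29}$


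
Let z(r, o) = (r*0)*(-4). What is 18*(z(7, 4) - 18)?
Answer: -324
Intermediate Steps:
z(r, o) = 0 (z(r, o) = 0*(-4) = 0)
18*(z(7, 4) - 18) = 18*(0 - 18) = 18*(-18) = -324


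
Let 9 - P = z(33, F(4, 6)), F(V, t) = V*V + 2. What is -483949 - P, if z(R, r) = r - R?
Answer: -483973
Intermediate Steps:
F(V, t) = 2 + V² (F(V, t) = V² + 2 = 2 + V²)
P = 24 (P = 9 - ((2 + 4²) - 1*33) = 9 - ((2 + 16) - 33) = 9 - (18 - 33) = 9 - 1*(-15) = 9 + 15 = 24)
-483949 - P = -483949 - 1*24 = -483949 - 24 = -483973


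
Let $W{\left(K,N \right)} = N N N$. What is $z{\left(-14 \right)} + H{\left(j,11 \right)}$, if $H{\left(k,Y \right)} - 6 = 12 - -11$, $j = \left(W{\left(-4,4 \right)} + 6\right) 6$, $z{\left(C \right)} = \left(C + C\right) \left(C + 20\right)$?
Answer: $-139$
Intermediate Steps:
$W{\left(K,N \right)} = N^{3}$ ($W{\left(K,N \right)} = N^{2} N = N^{3}$)
$z{\left(C \right)} = 2 C \left(20 + C\right)$
$j = 420$ ($j = \left(4^{3} + 6\right) 6 = \left(64 + 6\right) 6 = 70 \cdot 6 = 420$)
$H{\left(k,Y \right)} = 29$ ($H{\left(k,Y \right)} = 6 + \left(12 - -11\right) = 6 + \left(12 + 11\right) = 6 + 23 = 29$)
$z{\left(-14 \right)} + H{\left(j,11 \right)} = 2 \left(-14\right) \left(20 - 14\right) + 29 = 2 \left(-14\right) 6 + 29 = -168 + 29 = -139$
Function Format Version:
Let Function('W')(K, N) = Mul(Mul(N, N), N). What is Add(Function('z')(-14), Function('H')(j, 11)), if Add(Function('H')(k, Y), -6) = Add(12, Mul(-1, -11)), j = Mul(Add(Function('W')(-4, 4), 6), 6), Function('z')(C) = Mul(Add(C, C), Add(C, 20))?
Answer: -139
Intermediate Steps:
Function('W')(K, N) = Pow(N, 3) (Function('W')(K, N) = Mul(Pow(N, 2), N) = Pow(N, 3))
Function('z')(C) = Mul(2, C, Add(20, C)) (Function('z')(C) = Mul(Mul(2, C), Add(20, C)) = Mul(2, C, Add(20, C)))
j = 420 (j = Mul(Add(Pow(4, 3), 6), 6) = Mul(Add(64, 6), 6) = Mul(70, 6) = 420)
Function('H')(k, Y) = 29 (Function('H')(k, Y) = Add(6, Add(12, Mul(-1, -11))) = Add(6, Add(12, 11)) = Add(6, 23) = 29)
Add(Function('z')(-14), Function('H')(j, 11)) = Add(Mul(2, -14, Add(20, -14)), 29) = Add(Mul(2, -14, 6), 29) = Add(-168, 29) = -139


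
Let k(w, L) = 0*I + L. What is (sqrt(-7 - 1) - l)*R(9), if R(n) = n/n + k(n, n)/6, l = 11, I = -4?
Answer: -55/2 + 5*I*sqrt(2) ≈ -27.5 + 7.0711*I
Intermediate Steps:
k(w, L) = L (k(w, L) = 0*(-4) + L = 0 + L = L)
R(n) = 1 + n/6 (R(n) = n/n + n/6 = 1 + n*(1/6) = 1 + n/6)
(sqrt(-7 - 1) - l)*R(9) = (sqrt(-7 - 1) - 1*11)*(1 + (1/6)*9) = (sqrt(-8) - 11)*(1 + 3/2) = (2*I*sqrt(2) - 11)*(5/2) = (-11 + 2*I*sqrt(2))*(5/2) = -55/2 + 5*I*sqrt(2)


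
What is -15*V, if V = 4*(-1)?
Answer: 60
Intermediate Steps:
V = -4
-15*V = -15*(-4) = 60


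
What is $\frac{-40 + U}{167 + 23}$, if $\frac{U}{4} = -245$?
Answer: $- \frac{102}{19} \approx -5.3684$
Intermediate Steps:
$U = -980$ ($U = 4 \left(-245\right) = -980$)
$\frac{-40 + U}{167 + 23} = \frac{-40 - 980}{167 + 23} = - \frac{1020}{190} = \left(-1020\right) \frac{1}{190} = - \frac{102}{19}$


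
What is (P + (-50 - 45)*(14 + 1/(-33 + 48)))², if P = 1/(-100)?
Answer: 160723215409/90000 ≈ 1.7858e+6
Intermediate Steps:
P = -1/100 ≈ -0.010000
(P + (-50 - 45)*(14 + 1/(-33 + 48)))² = (-1/100 + (-50 - 45)*(14 + 1/(-33 + 48)))² = (-1/100 - 95*(14 + 1/15))² = (-1/100 - 95*211/15)² = (-1/100 - 4009/3)² = (-400903/300)² = 160723215409/90000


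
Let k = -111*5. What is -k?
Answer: 555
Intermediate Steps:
k = -555
-k = -1*(-555) = 555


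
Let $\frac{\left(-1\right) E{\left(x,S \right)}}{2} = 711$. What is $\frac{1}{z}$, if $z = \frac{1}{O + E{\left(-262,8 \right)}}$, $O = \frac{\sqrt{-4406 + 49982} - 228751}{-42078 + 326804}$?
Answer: $- \frac{405109123}{284726} + \frac{3 \sqrt{1266}}{142363} \approx -1422.8$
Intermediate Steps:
$E{\left(x,S \right)} = -1422$ ($E{\left(x,S \right)} = \left(-2\right) 711 = -1422$)
$O = - \frac{228751}{284726} + \frac{3 \sqrt{1266}}{142363}$ ($O = \frac{\sqrt{45576} - 228751}{284726} = \left(6 \sqrt{1266} - 228751\right) \frac{1}{284726} = \left(-228751 + 6 \sqrt{1266}\right) \frac{1}{284726} = - \frac{228751}{284726} + \frac{3 \sqrt{1266}}{142363} \approx -0.80266$)
$z = \frac{1}{- \frac{405109123}{284726} + \frac{3 \sqrt{1266}}{142363}}$ ($z = \frac{1}{\left(- \frac{228751}{284726} + \frac{3 \sqrt{1266}}{142363}\right) - 1422} = \frac{1}{- \frac{405109123}{284726} + \frac{3 \sqrt{1266}}{142363}} \approx -0.00070284$)
$\frac{1}{z} = \frac{1}{- \frac{115345100155298}{164113401537783553} - \frac{1708356 \sqrt{1266}}{164113401537783553}}$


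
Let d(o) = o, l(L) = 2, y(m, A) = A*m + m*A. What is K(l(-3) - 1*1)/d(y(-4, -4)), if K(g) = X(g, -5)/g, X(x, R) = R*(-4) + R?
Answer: 15/32 ≈ 0.46875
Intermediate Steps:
y(m, A) = 2*A*m (y(m, A) = A*m + A*m = 2*A*m)
X(x, R) = -3*R (X(x, R) = -4*R + R = -3*R)
K(g) = 15/g (K(g) = (-3*(-5))/g = 15/g)
K(l(-3) - 1*1)/d(y(-4, -4)) = (15/(2 - 1*1))/((2*(-4)*(-4))) = (15/(2 - 1))/32 = (15/1)*(1/32) = (15*1)*(1/32) = 15*(1/32) = 15/32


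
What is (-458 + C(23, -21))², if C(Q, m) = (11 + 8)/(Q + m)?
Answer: 804609/4 ≈ 2.0115e+5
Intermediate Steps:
C(Q, m) = 19/(Q + m)
(-458 + C(23, -21))² = (-458 + 19/(23 - 21))² = (-458 + 19/2)² = (-897/2)² = 804609/4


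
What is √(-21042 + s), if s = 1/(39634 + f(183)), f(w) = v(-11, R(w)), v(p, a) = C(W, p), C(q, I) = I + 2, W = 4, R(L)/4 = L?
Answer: I*√1321555959665/7925 ≈ 145.06*I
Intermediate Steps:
R(L) = 4*L
C(q, I) = 2 + I
v(p, a) = 2 + p
f(w) = -9 (f(w) = 2 - 11 = -9)
s = 1/39625 (s = 1/(39634 - 9) = 1/39625 ≈ 2.5237e-5)
√(-21042 + s) = √(-21042 + 1/39625) = √(-833789249/39625) = I*√1321555959665/7925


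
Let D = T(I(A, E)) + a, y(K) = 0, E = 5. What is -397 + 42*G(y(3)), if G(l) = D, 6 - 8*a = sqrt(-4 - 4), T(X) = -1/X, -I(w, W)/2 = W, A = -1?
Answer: -3613/10 - 21*I*sqrt(2)/2 ≈ -361.3 - 14.849*I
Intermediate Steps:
I(w, W) = -2*W
a = 3/4 - I*sqrt(2)/4 (a = 3/4 - sqrt(-4 - 4)/8 = 3/4 - I*sqrt(2)/4 ≈ 0.75 - 0.35355*I)
D = 17/20 - I*sqrt(2)/4 (D = -1/((-2*5)) + (3/4 - I*sqrt(2)/4) = -1/(-10) + (3/4 - I*sqrt(2)/4) = -1*(-1/10) + (3/4 - I*sqrt(2)/4) = 1/10 + (3/4 - I*sqrt(2)/4) = 17/20 - I*sqrt(2)/4 ≈ 0.85 - 0.35355*I)
G(l) = 17/20 - I*sqrt(2)/4
-397 + 42*G(y(3)) = -397 + 42*(17/20 - I*sqrt(2)/4) = -397 + (357/10 - 21*I*sqrt(2)/2) = -3613/10 - 21*I*sqrt(2)/2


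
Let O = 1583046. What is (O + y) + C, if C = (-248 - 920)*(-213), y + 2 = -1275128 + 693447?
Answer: 1250147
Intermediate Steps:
y = -581683 (y = -2 + (-1275128 + 693447) = -2 - 581681 = -581683)
C = 248784 (C = -1168*(-213) = 248784)
(O + y) + C = (1583046 - 581683) + 248784 = 1001363 + 248784 = 1250147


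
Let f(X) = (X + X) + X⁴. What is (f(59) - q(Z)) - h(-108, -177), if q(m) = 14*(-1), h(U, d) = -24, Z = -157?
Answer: 12117517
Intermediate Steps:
q(m) = -14
f(X) = X⁴ + 2*X (f(X) = 2*X + X⁴ = X⁴ + 2*X)
(f(59) - q(Z)) - h(-108, -177) = (59*(2 + 59³) - 1*(-14)) - 1*(-24) = (59*(2 + 205379) + 14) + 24 = (59*205381 + 14) + 24 = (12117479 + 14) + 24 = 12117493 + 24 = 12117517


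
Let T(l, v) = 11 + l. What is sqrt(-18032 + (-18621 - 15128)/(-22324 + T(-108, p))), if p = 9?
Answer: I*sqrt(9063952091383)/22421 ≈ 134.28*I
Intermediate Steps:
sqrt(-18032 + (-18621 - 15128)/(-22324 + T(-108, p))) = sqrt(-18032 + (-18621 - 15128)/(-22324 + (11 - 108))) = sqrt(-18032 - 33749/(-22324 - 97)) = sqrt(-18032 - 33749/(-22421)) = sqrt(-18032 - 33749*(-1/22421)) = sqrt(-18032 + 33749/22421) = sqrt(-404261723/22421) = I*sqrt(9063952091383)/22421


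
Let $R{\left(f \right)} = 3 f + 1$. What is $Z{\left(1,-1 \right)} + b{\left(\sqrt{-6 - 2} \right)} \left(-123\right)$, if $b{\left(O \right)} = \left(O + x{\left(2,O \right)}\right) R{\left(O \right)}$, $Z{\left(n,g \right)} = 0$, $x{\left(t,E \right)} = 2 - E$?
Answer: $-246 - 1476 i \sqrt{2} \approx -246.0 - 2087.4 i$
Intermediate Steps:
$R{\left(f \right)} = 1 + 3 f$
$b{\left(O \right)} = 2 + 6 O$ ($b{\left(O \right)} = \left(O - \left(-2 + O\right)\right) \left(1 + 3 O\right) = 2 \left(1 + 3 O\right) = 2 + 6 O$)
$Z{\left(1,-1 \right)} + b{\left(\sqrt{-6 - 2} \right)} \left(-123\right) = 0 + \left(2 + 6 \sqrt{-6 - 2}\right) \left(-123\right) = 0 + \left(2 + 6 \sqrt{-8}\right) \left(-123\right) = 0 + \left(2 + 6 \cdot 2 i \sqrt{2}\right) \left(-123\right) = 0 + \left(2 + 12 i \sqrt{2}\right) \left(-123\right) = 0 - \left(246 + 1476 i \sqrt{2}\right) = -246 - 1476 i \sqrt{2}$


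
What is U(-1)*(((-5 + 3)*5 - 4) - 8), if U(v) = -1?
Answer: 22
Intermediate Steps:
U(-1)*(((-5 + 3)*5 - 4) - 8) = -(((-5 + 3)*5 - 4) - 8) = -((-2*5 - 4) - 8) = -((-10 - 4) - 8) = -(-14 - 8) = -1*(-22) = 22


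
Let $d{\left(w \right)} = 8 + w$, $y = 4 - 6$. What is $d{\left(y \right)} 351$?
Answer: $2106$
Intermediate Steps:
$y = -2$
$d{\left(y \right)} 351 = \left(8 - 2\right) 351 = 6 \cdot 351 = 2106$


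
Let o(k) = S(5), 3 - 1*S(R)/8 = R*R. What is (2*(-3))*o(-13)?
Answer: 1056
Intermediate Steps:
S(R) = 24 - 8*R² (S(R) = 24 - 8*R*R = 24 - 8*R²)
o(k) = -176 (o(k) = 24 - 8*5² = 24 - 8*25 = 24 - 200 = -176)
(2*(-3))*o(-13) = (2*(-3))*(-176) = -6*(-176) = 1056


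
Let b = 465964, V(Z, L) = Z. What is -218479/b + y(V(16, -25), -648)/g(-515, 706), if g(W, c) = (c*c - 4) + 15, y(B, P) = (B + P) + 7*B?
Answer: -109142503393/232258357908 ≈ -0.46992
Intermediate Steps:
y(B, P) = P + 8*B
g(W, c) = 11 + c² (g(W, c) = (c² - 4) + 15 = (-4 + c²) + 15 = 11 + c²)
-218479/b + y(V(16, -25), -648)/g(-515, 706) = -218479/465964 + (-648 + 8*16)/(11 + 706²) = -218479*1/465964 + (-648 + 128)/(11 + 498436) = -218479/465964 - 520/498447 = -109142503393/232258357908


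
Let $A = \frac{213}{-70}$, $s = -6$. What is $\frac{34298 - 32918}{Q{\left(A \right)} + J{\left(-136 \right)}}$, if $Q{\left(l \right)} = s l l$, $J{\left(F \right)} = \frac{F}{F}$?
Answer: $- \frac{3381000}{133657} \approx -25.296$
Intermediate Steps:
$A = - \frac{213}{70}$ ($A = 213 \left(- \frac{1}{70}\right) = - \frac{213}{70} \approx -3.0429$)
$J{\left(F \right)} = 1$
$Q{\left(l \right)} = - 6 l^{2}$ ($Q{\left(l \right)} = - 6 l l = - 6 l^{2}$)
$\frac{34298 - 32918}{Q{\left(A \right)} + J{\left(-136 \right)}} = \frac{34298 - 32918}{- 6 \left(- \frac{213}{70}\right)^{2} + 1} = \frac{1380}{\left(-6\right) \frac{45369}{4900} + 1} = \frac{1380}{- \frac{136107}{2450} + 1} = \frac{1380}{- \frac{133657}{2450}} = 1380 \left(- \frac{2450}{133657}\right) = - \frac{3381000}{133657}$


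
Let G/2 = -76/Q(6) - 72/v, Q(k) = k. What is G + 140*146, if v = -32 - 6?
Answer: 1163852/57 ≈ 20418.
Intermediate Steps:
v = -38
G = -1228/57 (G = 2*(-76/6 - 72/(-38)) = 2*(-76*⅙ - 72*(-1/38)) = 2*(-38/3 + 36/19) = 2*(-614/57) = -1228/57 ≈ -21.544)
G + 140*146 = -1228/57 + 140*146 = -1228/57 + 20440 = 1163852/57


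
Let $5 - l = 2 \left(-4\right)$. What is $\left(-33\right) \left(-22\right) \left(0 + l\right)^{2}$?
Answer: $122694$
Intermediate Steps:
$l = 13$ ($l = 5 - 2 \left(-4\right) = 5 - -8 = 5 + 8 = 13$)
$\left(-33\right) \left(-22\right) \left(0 + l\right)^{2} = \left(-33\right) \left(-22\right) \left(0 + 13\right)^{2} = 726 \cdot 13^{2} = 726 \cdot 169 = 122694$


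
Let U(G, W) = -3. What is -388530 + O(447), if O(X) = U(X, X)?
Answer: -388533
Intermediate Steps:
O(X) = -3
-388530 + O(447) = -388530 - 3 = -388533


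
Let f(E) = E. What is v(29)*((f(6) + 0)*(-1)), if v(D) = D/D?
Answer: -6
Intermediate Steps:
v(D) = 1
v(29)*((f(6) + 0)*(-1)) = 1*((6 + 0)*(-1)) = 1*(6*(-1)) = 1*(-6) = -6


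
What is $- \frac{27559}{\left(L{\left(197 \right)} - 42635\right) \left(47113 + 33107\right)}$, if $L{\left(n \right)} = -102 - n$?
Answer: $\frac{3937}{492023640} \approx 8.0016 \cdot 10^{-6}$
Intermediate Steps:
$- \frac{27559}{\left(L{\left(197 \right)} - 42635\right) \left(47113 + 33107\right)} = - \frac{27559}{\left(\left(-102 - 197\right) - 42635\right) \left(47113 + 33107\right)} = - \frac{27559}{\left(\left(-102 - 197\right) - 42635\right) 80220} = - \frac{27559}{\left(-299 - 42635\right) 80220} = - \frac{27559}{\left(-42934\right) 80220} = - \frac{27559}{-3444165480} = \left(-27559\right) \left(- \frac{1}{3444165480}\right) = \frac{3937}{492023640}$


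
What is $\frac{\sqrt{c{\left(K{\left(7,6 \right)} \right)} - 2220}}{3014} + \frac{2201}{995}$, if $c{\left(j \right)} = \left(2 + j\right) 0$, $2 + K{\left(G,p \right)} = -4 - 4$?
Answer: $\frac{2201}{995} + \frac{i \sqrt{555}}{1507} \approx 2.2121 + 0.015633 i$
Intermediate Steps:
$K{\left(G,p \right)} = -10$ ($K{\left(G,p \right)} = -2 - 8 = -10$)
$c{\left(j \right)} = 0$
$\frac{\sqrt{c{\left(K{\left(7,6 \right)} \right)} - 2220}}{3014} + \frac{2201}{995} = \frac{\sqrt{0 - 2220}}{3014} + \frac{2201}{995} = \sqrt{-2220} \cdot \frac{1}{3014} + 2201 \cdot \frac{1}{995} = 2 i \sqrt{555} \cdot \frac{1}{3014} + \frac{2201}{995} = \frac{i \sqrt{555}}{1507} + \frac{2201}{995} = \frac{2201}{995} + \frac{i \sqrt{555}}{1507}$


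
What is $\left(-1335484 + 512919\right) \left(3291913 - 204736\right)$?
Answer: $-2539403749005$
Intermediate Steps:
$\left(-1335484 + 512919\right) \left(3291913 - 204736\right) = \left(-822565\right) 3087177 = -2539403749005$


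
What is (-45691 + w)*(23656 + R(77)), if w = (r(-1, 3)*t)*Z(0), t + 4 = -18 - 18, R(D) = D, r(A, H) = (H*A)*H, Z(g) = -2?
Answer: -1101472263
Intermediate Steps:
r(A, H) = A*H**2 (r(A, H) = (A*H)*H = A*H**2)
t = -40 (t = -4 + (-18 - 18) = -4 - 36 = -40)
w = -720 (w = (-1*3**2*(-40))*(-2) = (-1*9*(-40))*(-2) = -9*(-40)*(-2) = 360*(-2) = -720)
(-45691 + w)*(23656 + R(77)) = (-45691 - 720)*(23656 + 77) = -46411*23733 = -1101472263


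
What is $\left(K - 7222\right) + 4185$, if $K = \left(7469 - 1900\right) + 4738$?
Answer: $7270$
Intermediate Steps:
$K = 10307$ ($K = 5569 + 4738 = 10307$)
$\left(K - 7222\right) + 4185 = \left(10307 - 7222\right) + 4185 = 3085 + 4185 = 7270$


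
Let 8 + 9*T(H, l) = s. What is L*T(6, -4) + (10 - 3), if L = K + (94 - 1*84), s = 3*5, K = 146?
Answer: 385/3 ≈ 128.33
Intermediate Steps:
s = 15
T(H, l) = 7/9 (T(H, l) = -8/9 + (⅑)*15 = -8/9 + 5/3 = 7/9)
L = 156 (L = 146 + (94 - 1*84) = 146 + (94 - 84) = 146 + 10 = 156)
L*T(6, -4) + (10 - 3) = 156*(7/9) + (10 - 3) = 364/3 + 7 = 385/3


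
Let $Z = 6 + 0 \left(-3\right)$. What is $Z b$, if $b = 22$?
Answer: $132$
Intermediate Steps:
$Z = 6$ ($Z = 6 + 0 = 6$)
$Z b = 6 \cdot 22 = 132$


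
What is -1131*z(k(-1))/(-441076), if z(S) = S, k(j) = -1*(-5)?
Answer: 5655/441076 ≈ 0.012821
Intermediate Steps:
k(j) = 5
-1131*z(k(-1))/(-441076) = -1131*5/(-441076) = -5655*(-1/441076) = 5655/441076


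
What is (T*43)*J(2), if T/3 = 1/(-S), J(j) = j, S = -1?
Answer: 258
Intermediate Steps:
T = 3 (T = 3/((-1*(-1))) = 3/1 = 3*1 = 3)
(T*43)*J(2) = (3*43)*2 = 129*2 = 258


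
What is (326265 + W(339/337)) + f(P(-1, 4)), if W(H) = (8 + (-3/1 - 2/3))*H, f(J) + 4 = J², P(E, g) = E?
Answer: 109951763/337 ≈ 3.2627e+5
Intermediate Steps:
f(J) = -4 + J²
W(H) = 13*H/3 (W(H) = (8 + (-3*1 - 2*⅓))*H = (8 + (-3 - ⅔))*H = (8 - 11/3)*H = 13*H/3)
(326265 + W(339/337)) + f(P(-1, 4)) = (326265 + 13*(339/337)/3) + (-4 + (-1)²) = (326265 + 13*(339*(1/337))/3) + (-4 + 1) = (326265 + (13/3)*(339/337)) - 3 = (326265 + 1469/337) - 3 = 109952774/337 - 3 = 109951763/337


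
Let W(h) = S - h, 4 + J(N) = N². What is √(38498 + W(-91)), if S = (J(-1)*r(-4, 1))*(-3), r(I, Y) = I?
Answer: √38553 ≈ 196.35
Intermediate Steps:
J(N) = -4 + N²
S = -36 (S = ((-4 + (-1)²)*(-4))*(-3) = ((-4 + 1)*(-4))*(-3) = -3*(-4)*(-3) = 12*(-3) = -36)
W(h) = -36 - h
√(38498 + W(-91)) = √(38498 + (-36 - 1*(-91))) = √(38498 + (-36 + 91)) = √(38498 + 55) = √38553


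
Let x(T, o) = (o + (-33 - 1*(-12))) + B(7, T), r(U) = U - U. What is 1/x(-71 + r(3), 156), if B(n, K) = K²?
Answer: 1/5176 ≈ 0.00019320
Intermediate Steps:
r(U) = 0
x(T, o) = -21 + o + T² (x(T, o) = (o + (-33 - 1*(-12))) + T² = (o + (-33 + 12)) + T² = (o - 21) + T² = (-21 + o) + T² = -21 + o + T²)
1/x(-71 + r(3), 156) = 1/(-21 + 156 + (-71 + 0)²) = 1/(-21 + 156 + (-71)²) = 1/(-21 + 156 + 5041) = 1/5176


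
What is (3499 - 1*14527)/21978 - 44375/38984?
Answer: -21290747/12981672 ≈ -1.6401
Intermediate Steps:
(3499 - 1*14527)/21978 - 44375/38984 = (3499 - 14527)*(1/21978) - 44375*1/38984 = -11028*1/21978 - 44375/38984 = -1838/3663 - 44375/38984 = -21290747/12981672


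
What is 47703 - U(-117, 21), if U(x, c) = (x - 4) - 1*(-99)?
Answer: 47725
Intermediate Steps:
U(x, c) = 95 + x (U(x, c) = (-4 + x) + 99 = 95 + x)
47703 - U(-117, 21) = 47703 - (95 - 117) = 47703 - 1*(-22) = 47703 + 22 = 47725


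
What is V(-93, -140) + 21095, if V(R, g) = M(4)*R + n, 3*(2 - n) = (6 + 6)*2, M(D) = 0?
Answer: 21089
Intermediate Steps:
n = -6 (n = 2 - (6 + 6)*2/3 = 2 - 4*2 = 2 - ⅓*24 = 2 - 8 = -6)
V(R, g) = -6 (V(R, g) = 0*R - 6 = 0 - 6 = -6)
V(-93, -140) + 21095 = -6 + 21095 = 21089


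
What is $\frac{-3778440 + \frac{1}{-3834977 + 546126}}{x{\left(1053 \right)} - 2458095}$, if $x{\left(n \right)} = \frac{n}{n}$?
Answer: $\frac{12426726172441}{8084304909994} \approx 1.5371$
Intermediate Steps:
$x{\left(n \right)} = 1$
$\frac{-3778440 + \frac{1}{-3834977 + 546126}}{x{\left(1053 \right)} - 2458095} = \frac{-3778440 + \frac{1}{-3834977 + 546126}}{1 - 2458095} = \frac{-3778440 + \frac{1}{-3288851}}{-2458094} = \left(-3778440 - \frac{1}{3288851}\right) \left(- \frac{1}{2458094}\right) = \left(- \frac{12426726172441}{3288851}\right) \left(- \frac{1}{2458094}\right) = \frac{12426726172441}{8084304909994}$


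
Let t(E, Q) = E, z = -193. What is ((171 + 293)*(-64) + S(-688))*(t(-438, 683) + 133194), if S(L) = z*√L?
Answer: -3942322176 - 102487632*I*√43 ≈ -3.9423e+9 - 6.7206e+8*I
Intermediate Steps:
S(L) = -193*√L
((171 + 293)*(-64) + S(-688))*(t(-438, 683) + 133194) = ((171 + 293)*(-64) - 772*I*√43)*(-438 + 133194) = (464*(-64) - 772*I*√43)*132756 = (-29696 - 772*I*√43)*132756 = -3942322176 - 102487632*I*√43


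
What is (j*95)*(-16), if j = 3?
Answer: -4560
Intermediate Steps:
(j*95)*(-16) = (3*95)*(-16) = 285*(-16) = -4560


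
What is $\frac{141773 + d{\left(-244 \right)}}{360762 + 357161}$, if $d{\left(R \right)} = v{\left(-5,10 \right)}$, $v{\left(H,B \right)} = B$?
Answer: $\frac{141783}{717923} \approx 0.19749$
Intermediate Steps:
$d{\left(R \right)} = 10$
$\frac{141773 + d{\left(-244 \right)}}{360762 + 357161} = \frac{141773 + 10}{360762 + 357161} = \frac{141783}{717923}$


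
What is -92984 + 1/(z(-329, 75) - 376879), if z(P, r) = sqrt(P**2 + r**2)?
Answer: -13207230407783479/142037666775 - 17*sqrt(394)/142037666775 ≈ -92984.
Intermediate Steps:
-92984 + 1/(z(-329, 75) - 376879) = -92984 + 1/(sqrt((-329)**2 + 75**2) - 376879) = -92984 + 1/(sqrt(108241 + 5625) - 376879) = -92984 + 1/(sqrt(113866) - 376879) = -92984 + 1/(17*sqrt(394) - 376879) = -92984 + 1/(-376879 + 17*sqrt(394))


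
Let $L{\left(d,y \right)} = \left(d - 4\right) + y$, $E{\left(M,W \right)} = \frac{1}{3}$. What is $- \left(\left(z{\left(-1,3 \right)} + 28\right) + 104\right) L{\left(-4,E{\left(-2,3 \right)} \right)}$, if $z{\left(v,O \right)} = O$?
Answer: $1035$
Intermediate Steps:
$E{\left(M,W \right)} = \frac{1}{3}$
$L{\left(d,y \right)} = -4 + d + y$ ($L{\left(d,y \right)} = \left(-4 + d\right) + y = -4 + d + y$)
$- \left(\left(z{\left(-1,3 \right)} + 28\right) + 104\right) L{\left(-4,E{\left(-2,3 \right)} \right)} = - \left(\left(3 + 28\right) + 104\right) \left(-4 - 4 + \frac{1}{3}\right) = - \frac{\left(31 + 104\right) \left(-23\right)}{3} = - \frac{135 \left(-23\right)}{3} = \left(-1\right) \left(-1035\right) = 1035$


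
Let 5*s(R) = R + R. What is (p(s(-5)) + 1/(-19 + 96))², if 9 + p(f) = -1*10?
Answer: 2137444/5929 ≈ 360.51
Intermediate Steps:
s(R) = 2*R/5 (s(R) = (R + R)/5 = (2*R)/5 = 2*R/5)
p(f) = -19 (p(f) = -9 - 1*10 = -9 - 10 = -19)
(p(s(-5)) + 1/(-19 + 96))² = (-19 + 1/(-19 + 96))² = (-19 + 1/77)² = (-1462/77)² = 2137444/5929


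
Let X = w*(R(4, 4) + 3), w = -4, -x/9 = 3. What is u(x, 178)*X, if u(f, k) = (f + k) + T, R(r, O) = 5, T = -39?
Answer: -3584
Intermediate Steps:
x = -27 (x = -9*3 = -27)
u(f, k) = -39 + f + k (u(f, k) = (f + k) - 39 = -39 + f + k)
X = -32 (X = -4*(5 + 3) = -4*8 = -32)
u(x, 178)*X = (-39 - 27 + 178)*(-32) = 112*(-32) = -3584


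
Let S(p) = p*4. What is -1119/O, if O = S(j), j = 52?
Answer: -1119/208 ≈ -5.3798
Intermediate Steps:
S(p) = 4*p
O = 208 (O = 4*52 = 208)
-1119/O = -1119/208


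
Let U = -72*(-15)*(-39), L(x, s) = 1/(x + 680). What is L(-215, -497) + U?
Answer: -19585799/465 ≈ -42120.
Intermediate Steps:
L(x, s) = 1/(680 + x)
U = -42120 (U = 1080*(-39) = -42120)
L(-215, -497) + U = 1/(680 - 215) - 42120 = 1/465 - 42120 = -19585799/465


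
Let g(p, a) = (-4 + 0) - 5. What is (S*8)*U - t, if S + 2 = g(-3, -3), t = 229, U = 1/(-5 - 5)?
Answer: -1101/5 ≈ -220.20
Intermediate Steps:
g(p, a) = -9 (g(p, a) = -4 - 5 = -9)
U = -⅒ (U = 1/(-10) = -⅒ ≈ -0.10000)
S = -11 (S = -2 - 9 = -11)
(S*8)*U - t = -11*8*(-⅒) - 1*229 = -88*(-⅒) - 229 = 44/5 - 229 = -1101/5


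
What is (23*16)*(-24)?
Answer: -8832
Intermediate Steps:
(23*16)*(-24) = 368*(-24) = -8832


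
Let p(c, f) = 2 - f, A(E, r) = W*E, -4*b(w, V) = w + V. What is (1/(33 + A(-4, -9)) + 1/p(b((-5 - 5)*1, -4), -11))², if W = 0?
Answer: 2116/184041 ≈ 0.011497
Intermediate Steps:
b(w, V) = -V/4 - w/4 (b(w, V) = -(w + V)/4 = -(V + w)/4 = -V/4 - w/4)
A(E, r) = 0 (A(E, r) = 0*E = 0)
(1/(33 + A(-4, -9)) + 1/p(b((-5 - 5)*1, -4), -11))² = (1/(33 + 0) + 1/(2 - 1*(-11)))² = (1/33 + 1/(2 + 11))² = (1/33 + 1/13)² = (46/429)² = 2116/184041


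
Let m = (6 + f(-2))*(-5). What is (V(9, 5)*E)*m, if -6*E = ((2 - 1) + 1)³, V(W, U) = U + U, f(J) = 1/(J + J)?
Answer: 1150/3 ≈ 383.33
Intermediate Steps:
f(J) = 1/(2*J)
V(W, U) = 2*U
m = -115/4 (m = (6 + (½)/(-2))*(-5) = (6 + (½)*(-½))*(-5) = (6 - ¼)*(-5) = (23/4)*(-5) = -115/4 ≈ -28.750)
E = -4/3 (E = -((2 - 1) + 1)³/6 = -(1 + 1)³/6 = -⅙*2³ = -⅙*8 = -4/3 ≈ -1.3333)
(V(9, 5)*E)*m = ((2*5)*(-4/3))*(-115/4) = (10*(-4/3))*(-115/4) = -40/3*(-115/4) = 1150/3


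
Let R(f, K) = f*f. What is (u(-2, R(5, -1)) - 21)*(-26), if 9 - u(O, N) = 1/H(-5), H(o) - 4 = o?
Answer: 286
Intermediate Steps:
H(o) = 4 + o
R(f, K) = f²
u(O, N) = 10 (u(O, N) = 9 - 1/(4 - 5) = 9 - 1/(-1) = 9 - 1*(-1) = 9 + 1 = 10)
(u(-2, R(5, -1)) - 21)*(-26) = (10 - 21)*(-26) = -11*(-26) = 286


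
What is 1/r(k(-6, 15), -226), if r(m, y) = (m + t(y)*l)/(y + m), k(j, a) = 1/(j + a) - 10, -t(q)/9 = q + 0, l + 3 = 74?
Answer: -2123/1299637 ≈ -0.0016335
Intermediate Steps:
l = 71 (l = -3 + 74 = 71)
t(q) = -9*q (t(q) = -9*(q + 0) = -9*q)
k(j, a) = -10 + 1/(a + j) (k(j, a) = 1/(a + j) - 10 = -10 + 1/(a + j))
r(m, y) = (m - 639*y)/(m + y) (r(m, y) = (m - 9*y*71)/(y + m) = (m - 639*y)/(m + y))
1/r(k(-6, 15), -226) = 1/(((1 - 10*15 - 10*(-6))/(15 - 6) - 639*(-226))/((1 - 10*15 - 10*(-6))/(15 - 6) - 226)) = 1/(((1 - 150 + 60)/9 + 144414)/((1 - 150 + 60)/9 - 226)) = 1/(((1/9)*(-89) + 144414)/((1/9)*(-89) - 226)) = 1/((-89/9 + 144414)/(-89/9 - 226)) = 1/((1299637/9)/(-2123/9)) = 1/(-9/2123*1299637/9) = 1/(-1299637/2123) = -2123/1299637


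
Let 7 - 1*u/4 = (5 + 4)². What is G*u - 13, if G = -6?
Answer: 1763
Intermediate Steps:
u = -296 (u = 28 - 4*(5 + 4)² = 28 - 4*9² = 28 - 4*81 = 28 - 324 = -296)
G*u - 13 = -6*(-296) - 13 = 1776 - 13 = 1763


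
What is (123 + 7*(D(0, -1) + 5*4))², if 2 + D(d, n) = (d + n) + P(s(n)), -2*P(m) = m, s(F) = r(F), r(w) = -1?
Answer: 241081/4 ≈ 60270.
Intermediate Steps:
s(F) = -1
P(m) = -m/2
D(d, n) = -3/2 + d + n (D(d, n) = -2 + ((d + n) - ½*(-1)) = -2 + ((d + n) + ½) = -2 + (½ + d + n) = -3/2 + d + n)
(123 + 7*(D(0, -1) + 5*4))² = (123 + 7*((-3/2 + 0 - 1) + 5*4))² = (123 + 7*(-5/2 + 20))² = (123 + 7*(35/2))² = (123 + 245/2)² = (491/2)² = 241081/4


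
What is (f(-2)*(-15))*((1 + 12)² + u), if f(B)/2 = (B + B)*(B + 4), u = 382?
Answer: 132240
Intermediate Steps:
f(B) = 4*B*(4 + B) (f(B) = 2*((B + B)*(B + 4)) = 2*((2*B)*(4 + B)) = 2*(2*B*(4 + B)) = 4*B*(4 + B))
(f(-2)*(-15))*((1 + 12)² + u) = ((4*(-2)*(4 - 2))*(-15))*((1 + 12)² + 382) = ((4*(-2)*2)*(-15))*(13² + 382) = (-16*(-15))*(169 + 382) = 240*551 = 132240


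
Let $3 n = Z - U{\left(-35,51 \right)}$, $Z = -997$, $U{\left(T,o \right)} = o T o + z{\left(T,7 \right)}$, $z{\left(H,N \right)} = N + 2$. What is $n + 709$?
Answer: $\frac{92156}{3} \approx 30719.0$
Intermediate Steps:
$z{\left(H,N \right)} = 2 + N$
$U{\left(T,o \right)} = 9 + T o^{2}$ ($U{\left(T,o \right)} = o T o + \left(2 + 7\right) = T o o + 9 = T o^{2} + 9 = 9 + T o^{2}$)
$n = \frac{90029}{3}$ ($n = \frac{-997 - \left(9 - 35 \cdot 51^{2}\right)}{3} = \frac{-997 - \left(9 - 91035\right)}{3} = \frac{-997 - -91026}{3} = \frac{-997 + 91026}{3} = \frac{1}{3} \cdot 90029 = \frac{90029}{3} \approx 30010.0$)
$n + 709 = \frac{90029}{3} + 709 = \frac{92156}{3}$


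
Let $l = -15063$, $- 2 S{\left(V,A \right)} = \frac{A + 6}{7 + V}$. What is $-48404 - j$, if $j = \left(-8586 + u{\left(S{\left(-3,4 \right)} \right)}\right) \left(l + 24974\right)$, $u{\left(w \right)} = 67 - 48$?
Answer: $84859133$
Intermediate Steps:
$S{\left(V,A \right)} = - \frac{6 + A}{2 \left(7 + V\right)}$ ($S{\left(V,A \right)} = - \frac{\left(A + 6\right) \frac{1}{7 + V}}{2} = - \frac{\left(6 + A\right) \frac{1}{7 + V}}{2} = - \frac{\frac{1}{7 + V} \left(6 + A\right)}{2} = - \frac{6 + A}{2 \left(7 + V\right)}$)
$u{\left(w \right)} = 19$
$j = -84907537$ ($j = \left(-8586 + 19\right) \left(-15063 + 24974\right) = \left(-8567\right) 9911 = -84907537$)
$-48404 - j = -48404 - -84907537 = -48404 + 84907537 = 84859133$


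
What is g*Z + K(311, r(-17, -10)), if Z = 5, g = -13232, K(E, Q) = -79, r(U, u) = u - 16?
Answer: -66239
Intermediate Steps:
r(U, u) = -16 + u
g*Z + K(311, r(-17, -10)) = -13232*5 - 79 = -66160 - 79 = -66239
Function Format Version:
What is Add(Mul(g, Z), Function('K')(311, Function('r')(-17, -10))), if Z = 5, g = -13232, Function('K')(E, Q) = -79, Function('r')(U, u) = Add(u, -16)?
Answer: -66239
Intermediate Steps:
Function('r')(U, u) = Add(-16, u)
Add(Mul(g, Z), Function('K')(311, Function('r')(-17, -10))) = Add(Mul(-13232, 5), -79) = Add(-66160, -79) = -66239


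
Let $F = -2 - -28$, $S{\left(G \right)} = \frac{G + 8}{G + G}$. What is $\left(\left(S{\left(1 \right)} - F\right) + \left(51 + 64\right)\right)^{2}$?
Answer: $\frac{34969}{4} \approx 8742.3$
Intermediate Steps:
$S{\left(G \right)} = \frac{8 + G}{2 G}$
$F = 26$ ($F = -2 + 28 = 26$)
$\left(\left(S{\left(1 \right)} - F\right) + \left(51 + 64\right)\right)^{2} = \left(\left(\frac{8 + 1}{2 \cdot 1} - 26\right) + \left(51 + 64\right)\right)^{2} = \left(\left(\frac{1}{2} \cdot 1 \cdot 9 - 26\right) + 115\right)^{2} = \left(\left(\frac{9}{2} - 26\right) + 115\right)^{2} = \left(- \frac{43}{2} + 115\right)^{2} = \left(\frac{187}{2}\right)^{2} = \frac{34969}{4}$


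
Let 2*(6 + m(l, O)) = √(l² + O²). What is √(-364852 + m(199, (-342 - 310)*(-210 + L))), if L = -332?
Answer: √(-1459432 + 2*√124880291057)/2 ≈ 433.78*I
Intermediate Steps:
m(l, O) = -6 + √(O² + l²)/2 (m(l, O) = -6 + √(l² + O²)/2 = -6 + √(O² + l²)/2)
√(-364852 + m(199, (-342 - 310)*(-210 + L))) = √(-364852 + (-6 + √(((-342 - 310)*(-210 - 332))² + 199²)/2)) = √(-364852 + (-6 + √((-652*(-542))² + 39601)/2)) = √(-364852 + (-6 + √(353384² + 39601)/2)) = √(-364852 + (-6 + √(124880251456 + 39601)/2)) = √(-364852 + (-6 + √124880291057/2)) = √(-364858 + √124880291057/2)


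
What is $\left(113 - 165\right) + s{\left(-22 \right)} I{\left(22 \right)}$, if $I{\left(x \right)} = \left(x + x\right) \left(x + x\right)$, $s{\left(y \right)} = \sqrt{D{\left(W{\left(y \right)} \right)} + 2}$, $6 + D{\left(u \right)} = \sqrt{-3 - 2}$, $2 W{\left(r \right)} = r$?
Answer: $-52 + 1936 \sqrt{-4 + i \sqrt{5}} \approx 992.88 + 4010.5 i$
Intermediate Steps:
$W{\left(r \right)} = \frac{r}{2}$
$D{\left(u \right)} = -6 + i \sqrt{5}$ ($D{\left(u \right)} = -6 + \sqrt{-3 - 2} = -6 + \sqrt{-5} = -6 + i \sqrt{5}$)
$s{\left(y \right)} = \sqrt{-4 + i \sqrt{5}}$ ($s{\left(y \right)} = \sqrt{\left(-6 + i \sqrt{5}\right) + 2} = \sqrt{-4 + i \sqrt{5}}$)
$I{\left(x \right)} = 4 x^{2}$ ($I{\left(x \right)} = 2 x 2 x = 4 x^{2}$)
$\left(113 - 165\right) + s{\left(-22 \right)} I{\left(22 \right)} = \left(113 - 165\right) + \sqrt{-4 + i \sqrt{5}} \cdot 4 \cdot 22^{2} = -52 + \sqrt{-4 + i \sqrt{5}} \cdot 4 \cdot 484 = -52 + \sqrt{-4 + i \sqrt{5}} \cdot 1936 = -52 + 1936 \sqrt{-4 + i \sqrt{5}}$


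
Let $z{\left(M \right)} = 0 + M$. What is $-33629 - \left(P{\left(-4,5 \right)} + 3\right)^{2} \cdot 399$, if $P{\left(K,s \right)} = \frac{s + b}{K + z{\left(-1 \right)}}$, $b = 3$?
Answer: $- \frac{860276}{25} \approx -34411.0$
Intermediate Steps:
$z{\left(M \right)} = M$
$P{\left(K,s \right)} = \frac{3 + s}{-1 + K}$ ($P{\left(K,s \right)} = \frac{s + 3}{K - 1} = \frac{3 + s}{-1 + K}$)
$-33629 - \left(P{\left(-4,5 \right)} + 3\right)^{2} \cdot 399 = -33629 - \left(\frac{3 + 5}{-1 - 4} + 3\right)^{2} \cdot 399 = -33629 - \left(\frac{1}{-5} \cdot 8 + 3\right)^{2} \cdot 399 = -33629 - \left(\left(- \frac{1}{5}\right) 8 + 3\right)^{2} \cdot 399 = -33629 - \left(- \frac{8}{5} + 3\right)^{2} \cdot 399 = -33629 - \left(\frac{7}{5}\right)^{2} \cdot 399 = -33629 - \frac{49}{25} \cdot 399 = -33629 - \frac{19551}{25} = - \frac{860276}{25}$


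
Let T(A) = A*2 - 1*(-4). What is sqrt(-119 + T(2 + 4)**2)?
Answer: sqrt(137) ≈ 11.705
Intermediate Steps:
T(A) = 4 + 2*A (T(A) = 2*A + 4 = 4 + 2*A)
sqrt(-119 + T(2 + 4)**2) = sqrt(-119 + (4 + 2*(2 + 4))**2) = sqrt(-119 + (4 + 2*6)**2) = sqrt(-119 + (4 + 12)**2) = sqrt(-119 + 16**2) = sqrt(-119 + 256) = sqrt(137)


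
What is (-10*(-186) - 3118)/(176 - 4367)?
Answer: 1258/4191 ≈ 0.30017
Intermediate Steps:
(-10*(-186) - 3118)/(176 - 4367) = (1860 - 3118)/(-4191) = -1258*(-1/4191) = 1258/4191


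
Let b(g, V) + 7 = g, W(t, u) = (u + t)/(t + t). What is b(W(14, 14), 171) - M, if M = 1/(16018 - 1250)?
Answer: -88609/14768 ≈ -6.0001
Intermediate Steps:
W(t, u) = (t + u)/(2*t) (W(t, u) = (t + u)/((2*t)) = (t + u)*(1/(2*t)) = (t + u)/(2*t))
M = 1/14768 ≈ 6.7714e-5
b(g, V) = -7 + g
b(W(14, 14), 171) - M = (-7 + (½)*(14 + 14)/14) - 1*1/14768 = (-7 + (½)*(1/14)*28) - 1/14768 = (-7 + 1) - 1/14768 = -6 - 1/14768 = -88609/14768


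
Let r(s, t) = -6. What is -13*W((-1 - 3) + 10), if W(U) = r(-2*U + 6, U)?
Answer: 78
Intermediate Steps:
W(U) = -6
-13*W((-1 - 3) + 10) = -13*(-6) = 78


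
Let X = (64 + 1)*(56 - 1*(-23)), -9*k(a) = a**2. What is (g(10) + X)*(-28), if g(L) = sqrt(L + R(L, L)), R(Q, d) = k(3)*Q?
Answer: -143780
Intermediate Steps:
k(a) = -a**2/9
R(Q, d) = -Q (R(Q, d) = (-1/9*3**2)*Q = (-1/9*9)*Q = -Q)
g(L) = 0 (g(L) = sqrt(L - L) = sqrt(0) = 0)
X = 5135 (X = 65*(56 + 23) = 65*79 = 5135)
(g(10) + X)*(-28) = (0 + 5135)*(-28) = 5135*(-28) = -143780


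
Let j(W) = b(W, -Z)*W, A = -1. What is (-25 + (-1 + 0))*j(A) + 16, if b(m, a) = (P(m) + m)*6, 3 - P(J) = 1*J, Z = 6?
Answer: 484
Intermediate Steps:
P(J) = 3 - J
b(m, a) = 18 (b(m, a) = ((3 - m) + m)*6 = 3*6 = 18)
j(W) = 18*W
(-25 + (-1 + 0))*j(A) + 16 = (-25 + (-1 + 0))*(18*(-1)) + 16 = (-25 - 1)*(-18) + 16 = -26*(-18) + 16 = 468 + 16 = 484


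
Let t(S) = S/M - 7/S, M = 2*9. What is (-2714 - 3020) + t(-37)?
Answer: -3820087/666 ≈ -5735.9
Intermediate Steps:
M = 18
t(S) = -7/S + S/18 (t(S) = S/18 - 7/S = -7/S + S/18)
(-2714 - 3020) + t(-37) = (-2714 - 3020) + (-7/(-37) + (1/18)*(-37)) = -5734 + (-7*(-1/37) - 37/18) = -5734 + (7/37 - 37/18) = -5734 - 1243/666 = -3820087/666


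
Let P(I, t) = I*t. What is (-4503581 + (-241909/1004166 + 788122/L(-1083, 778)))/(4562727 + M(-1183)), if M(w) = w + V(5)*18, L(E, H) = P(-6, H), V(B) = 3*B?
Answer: -439814359955279/445484600790309 ≈ -0.98727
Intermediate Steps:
L(E, H) = -6*H
M(w) = 270 + w (M(w) = w + (3*5)*18 = w + 15*18 = w + 270 = 270 + w)
(-4503581 + (-241909/1004166 + 788122/L(-1083, 778)))/(4562727 + M(-1183)) = (-4503581 + (-241909/1004166 + 788122/((-6*778))))/(4562727 + (270 - 1183)) = (-4503581 + (-241909*1/1004166 + 788122/(-4668)))/(4562727 - 913) = (-4503581 + (-241909/1004166 + 788122*(-1/4668)))/4561814 = (-4503581 + (-241909/1004166 - 394061/2334))*(1/4561814) = (-4503581 - 33022272811/195310287)*(1/4561814) = -879628719910558/195310287*1/4561814 = -439814359955279/445484600790309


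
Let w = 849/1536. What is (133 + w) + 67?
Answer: 102683/512 ≈ 200.55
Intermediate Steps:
w = 283/512 (w = 849*(1/1536) = 283/512 ≈ 0.55273)
(133 + w) + 67 = (133 + 283/512) + 67 = 68379/512 + 67 = 102683/512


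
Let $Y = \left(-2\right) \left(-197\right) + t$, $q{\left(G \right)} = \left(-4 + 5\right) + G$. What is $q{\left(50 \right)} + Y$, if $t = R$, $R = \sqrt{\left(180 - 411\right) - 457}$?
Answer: $445 + 4 i \sqrt{43} \approx 445.0 + 26.23 i$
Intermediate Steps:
$q{\left(G \right)} = 1 + G$
$R = 4 i \sqrt{43}$ ($R = \sqrt{\left(180 - 411\right) - 457} = \sqrt{-231 - 457} = \sqrt{-688} = 4 i \sqrt{43} \approx 26.23 i$)
$t = 4 i \sqrt{43} \approx 26.23 i$
$Y = 394 + 4 i \sqrt{43}$ ($Y = \left(-2\right) \left(-197\right) + 4 i \sqrt{43} = 394 + 4 i \sqrt{43} \approx 394.0 + 26.23 i$)
$q{\left(50 \right)} + Y = \left(1 + 50\right) + \left(394 + 4 i \sqrt{43}\right) = 51 + \left(394 + 4 i \sqrt{43}\right) = 445 + 4 i \sqrt{43}$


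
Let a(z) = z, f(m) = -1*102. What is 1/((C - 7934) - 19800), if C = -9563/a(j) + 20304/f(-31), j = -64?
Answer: -1088/30228597 ≈ -3.5992e-5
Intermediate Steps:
f(m) = -102
C = -54005/1088 (C = -9563/(-64) + 20304/(-102) = -9563*(-1/64) + 20304*(-1/102) = 9563/64 - 3384/17 = -54005/1088 ≈ -49.637)
1/((C - 7934) - 19800) = 1/((-54005/1088 - 7934) - 19800) = 1/(-8686197/1088 - 19800) = 1/(-30228597/1088) = -1088/30228597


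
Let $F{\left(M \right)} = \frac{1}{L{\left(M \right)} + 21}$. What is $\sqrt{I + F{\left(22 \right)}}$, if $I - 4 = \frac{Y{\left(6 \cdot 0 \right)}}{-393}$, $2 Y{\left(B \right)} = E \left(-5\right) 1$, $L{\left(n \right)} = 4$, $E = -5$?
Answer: $\frac{\sqrt{61906146}}{3930} \approx 2.002$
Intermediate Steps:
$Y{\left(B \right)} = \frac{25}{2}$ ($Y{\left(B \right)} = \frac{\left(-5\right) \left(-5\right) 1}{2} = \frac{25 \cdot 1}{2} = \frac{1}{2} \cdot 25 = \frac{25}{2}$)
$F{\left(M \right)} = \frac{1}{25}$ ($F{\left(M \right)} = \frac{1}{4 + 21} = \frac{1}{25}$)
$I = \frac{3119}{786}$ ($I = 4 + \frac{25}{2 \left(-393\right)} = 4 + \frac{25}{2} \left(- \frac{1}{393}\right) = 4 - \frac{25}{786} = \frac{3119}{786} \approx 3.9682$)
$\sqrt{I + F{\left(22 \right)}} = \sqrt{\frac{3119}{786} + \frac{1}{25}} = \sqrt{\frac{78761}{19650}} = \frac{\sqrt{61906146}}{3930}$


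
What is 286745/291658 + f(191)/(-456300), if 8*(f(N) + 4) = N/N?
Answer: 523371494699/532334181600 ≈ 0.98316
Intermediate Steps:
f(N) = -31/8 (f(N) = -4 + (N/N)/8 = -4 + (⅛)*1 = -4 + ⅛ = -31/8)
286745/291658 + f(191)/(-456300) = 286745/291658 - 31/8/(-456300) = 286745*(1/291658) - 31/8*(-1/456300) = 286745/291658 + 31/3650400 = 523371494699/532334181600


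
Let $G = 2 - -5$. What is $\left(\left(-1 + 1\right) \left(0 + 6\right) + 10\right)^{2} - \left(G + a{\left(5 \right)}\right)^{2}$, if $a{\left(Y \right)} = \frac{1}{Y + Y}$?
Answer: $\frac{4959}{100} \approx 49.59$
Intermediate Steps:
$a{\left(Y \right)} = \frac{1}{2 Y}$
$G = 7$ ($G = 2 + 5 = 7$)
$\left(\left(-1 + 1\right) \left(0 + 6\right) + 10\right)^{2} - \left(G + a{\left(5 \right)}\right)^{2} = \left(\left(-1 + 1\right) \left(0 + 6\right) + 10\right)^{2} - \left(7 + \frac{1}{2 \cdot 5}\right)^{2} = \left(0 \cdot 6 + 10\right)^{2} - \left(7 + \frac{1}{2} \cdot \frac{1}{5}\right)^{2} = \left(0 + 10\right)^{2} - \left(7 + \frac{1}{10}\right)^{2} = 10^{2} - \left(\frac{71}{10}\right)^{2} = 100 - \frac{5041}{100} = \frac{4959}{100}$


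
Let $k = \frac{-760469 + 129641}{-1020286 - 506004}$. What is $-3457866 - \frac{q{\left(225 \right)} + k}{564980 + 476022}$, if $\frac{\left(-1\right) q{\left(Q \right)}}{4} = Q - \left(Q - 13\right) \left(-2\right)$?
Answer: $- \frac{1373525701693429067}{397217735645} \approx -3.4579 \cdot 10^{6}$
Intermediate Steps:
$q{\left(Q \right)} = 104 - 12 Q$ ($q{\left(Q \right)} = - 4 \left(Q - \left(Q - 13\right) \left(-2\right)\right) = - 4 \left(Q - \left(-13 + Q\right) \left(-2\right)\right) = - 4 \left(Q - \left(26 - 2 Q\right)\right) = - 4 \left(Q + \left(-26 + 2 Q\right)\right) = - 4 \left(-26 + 3 Q\right) = 104 - 12 Q$)
$k = \frac{315414}{763145}$ ($k = - \frac{630828}{-1526290} = \left(-630828\right) \left(- \frac{1}{1526290}\right) = \frac{315414}{763145} \approx 0.41331$)
$-3457866 - \frac{q{\left(225 \right)} + k}{564980 + 476022} = -3457866 - \frac{\left(104 - 2700\right) + \frac{315414}{763145}}{564980 + 476022} = -3457866 - \frac{\left(104 - 2700\right) + \frac{315414}{763145}}{1041002} = -3457866 - \left(-2596 + \frac{315414}{763145}\right) \frac{1}{1041002} = -3457866 - \left(- \frac{1980809006}{763145}\right) \frac{1}{1041002} = -3457866 - - \frac{990404503}{397217735645} = -3457866 + \frac{990404503}{397217735645} = - \frac{1373525701693429067}{397217735645}$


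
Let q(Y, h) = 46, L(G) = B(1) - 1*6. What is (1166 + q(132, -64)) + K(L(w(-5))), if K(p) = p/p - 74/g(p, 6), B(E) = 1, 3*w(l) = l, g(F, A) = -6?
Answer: 3676/3 ≈ 1225.3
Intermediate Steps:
w(l) = l/3
L(G) = -5 (L(G) = 1 - 1*6 = 1 - 6 = -5)
K(p) = 40/3 (K(p) = p/p - 74/(-6) = 1 - 74*(-1/6) = 1 + 37/3 = 40/3)
(1166 + q(132, -64)) + K(L(w(-5))) = (1166 + 46) + 40/3 = 1212 + 40/3 = 3676/3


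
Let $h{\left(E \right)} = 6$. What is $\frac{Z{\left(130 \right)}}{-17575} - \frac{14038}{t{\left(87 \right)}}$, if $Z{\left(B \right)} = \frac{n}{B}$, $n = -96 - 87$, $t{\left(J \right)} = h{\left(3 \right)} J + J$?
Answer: $- \frac{32073209053}{1391412750} \approx -23.051$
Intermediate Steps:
$t{\left(J \right)} = 7 J$ ($t{\left(J \right)} = 6 J + J = 7 J$)
$n = -183$
$Z{\left(B \right)} = - \frac{183}{B}$
$\frac{Z{\left(130 \right)}}{-17575} - \frac{14038}{t{\left(87 \right)}} = \frac{\left(-183\right) \frac{1}{130}}{-17575} - \frac{14038}{7 \cdot 87} = \left(-183\right) \frac{1}{130} \left(- \frac{1}{17575}\right) - \frac{14038}{609} = \left(- \frac{183}{130}\right) \left(- \frac{1}{17575}\right) - \frac{14038}{609} = \frac{183}{2284750} - \frac{14038}{609} = - \frac{32073209053}{1391412750}$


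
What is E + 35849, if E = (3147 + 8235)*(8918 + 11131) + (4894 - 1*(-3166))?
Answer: 228241627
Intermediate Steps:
E = 228205778 (E = 11382*20049 + (4894 + 3166) = 228197718 + 8060 = 228205778)
E + 35849 = 228205778 + 35849 = 228241627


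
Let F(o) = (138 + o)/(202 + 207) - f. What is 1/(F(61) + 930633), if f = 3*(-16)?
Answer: 409/380648728 ≈ 1.0745e-6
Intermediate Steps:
f = -48
F(o) = 19770/409 + o/409 (F(o) = (138 + o)/(202 + 207) - 1*(-48) = (138 + o)/409 + 48 = (138 + o)*(1/409) + 48 = (138/409 + o/409) + 48 = 19770/409 + o/409)
1/(F(61) + 930633) = 1/((19770/409 + (1/409)*61) + 930633) = 1/((19770/409 + 61/409) + 930633) = 1/(19831/409 + 930633) = 1/(380648728/409) = 409/380648728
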